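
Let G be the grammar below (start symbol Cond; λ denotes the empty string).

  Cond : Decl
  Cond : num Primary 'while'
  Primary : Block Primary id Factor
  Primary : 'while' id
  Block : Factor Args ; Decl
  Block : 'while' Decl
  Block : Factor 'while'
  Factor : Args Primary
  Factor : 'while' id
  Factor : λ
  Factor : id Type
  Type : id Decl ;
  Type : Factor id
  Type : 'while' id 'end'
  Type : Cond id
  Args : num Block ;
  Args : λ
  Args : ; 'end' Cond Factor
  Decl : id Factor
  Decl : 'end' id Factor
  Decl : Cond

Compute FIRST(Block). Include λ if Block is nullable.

From Block : Factor Args ; Decl: Factor, Args nullable, take FIRST(Factor) ∪ FIRST(Args) ∪ {;} = { 'while', ;, id, num }.
Block : 'while' Decl contributes {'while'}.
From Block : Factor 'while': Factor nullable, take FIRST(Factor) ∪ {'while'} = { 'while', ;, id, num }.
Union: FIRST(Block) = { 'while', ;, id, num }.

{ 'while', ;, id, num }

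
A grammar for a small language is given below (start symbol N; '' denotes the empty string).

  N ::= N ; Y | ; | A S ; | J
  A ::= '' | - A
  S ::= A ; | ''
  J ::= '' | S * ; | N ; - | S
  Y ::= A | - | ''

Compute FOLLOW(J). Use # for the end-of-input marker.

{ #, ; }

In N ::= J: J is at the end, add FOLLOW(N) = { #, ; }.
Union: FOLLOW(J) = { #, ; }.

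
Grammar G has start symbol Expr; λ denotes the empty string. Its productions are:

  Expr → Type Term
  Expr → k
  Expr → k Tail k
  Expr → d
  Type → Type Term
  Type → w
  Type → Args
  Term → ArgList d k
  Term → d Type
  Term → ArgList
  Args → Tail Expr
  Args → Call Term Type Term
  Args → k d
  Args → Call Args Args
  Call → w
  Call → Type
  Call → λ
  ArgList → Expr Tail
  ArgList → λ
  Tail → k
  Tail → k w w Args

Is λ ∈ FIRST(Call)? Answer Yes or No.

Yes

Call has an λ-production, so Call ⇒ λ.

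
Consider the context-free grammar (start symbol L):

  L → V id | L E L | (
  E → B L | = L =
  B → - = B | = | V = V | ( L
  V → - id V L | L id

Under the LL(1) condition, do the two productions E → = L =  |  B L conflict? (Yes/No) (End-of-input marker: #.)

FIRST(= L =) = { = } and FIRST(B L) = { (, -, = }.
Both contain =, so the two alternatives are not disjoint — LL(1) conflict.

Yes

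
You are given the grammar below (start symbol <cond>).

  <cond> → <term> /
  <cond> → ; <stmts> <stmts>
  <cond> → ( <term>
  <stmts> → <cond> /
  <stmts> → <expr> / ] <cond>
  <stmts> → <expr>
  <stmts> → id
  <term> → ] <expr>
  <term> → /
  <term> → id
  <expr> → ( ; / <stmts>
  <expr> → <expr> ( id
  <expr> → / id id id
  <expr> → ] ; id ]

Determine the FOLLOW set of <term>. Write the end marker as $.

{ $, (, /, ;, ], id }

In <cond> → <term> /: add FIRST(/) = { / }.
In <cond> → ( <term>: <term> is at the end, add FOLLOW(<cond>) = { $, (, /, ;, ], id }.
Union: FOLLOW(<term>) = { $, (, /, ;, ], id }.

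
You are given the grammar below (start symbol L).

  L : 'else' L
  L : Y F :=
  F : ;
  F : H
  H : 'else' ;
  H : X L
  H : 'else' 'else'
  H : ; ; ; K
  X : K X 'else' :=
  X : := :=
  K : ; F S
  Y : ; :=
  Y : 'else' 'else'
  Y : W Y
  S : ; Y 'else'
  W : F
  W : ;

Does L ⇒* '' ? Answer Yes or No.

No

No nonterminal in this grammar is nullable.
No production of L has an RHS whose symbols are all nullable, so L is not nullable.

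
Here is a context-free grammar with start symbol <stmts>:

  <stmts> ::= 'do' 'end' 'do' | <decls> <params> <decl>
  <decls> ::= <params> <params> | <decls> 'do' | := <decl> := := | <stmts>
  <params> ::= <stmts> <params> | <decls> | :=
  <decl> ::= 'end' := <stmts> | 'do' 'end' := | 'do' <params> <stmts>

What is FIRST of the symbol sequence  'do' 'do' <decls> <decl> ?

{ 'do' }

'do' is a terminal; add {'do'} and stop.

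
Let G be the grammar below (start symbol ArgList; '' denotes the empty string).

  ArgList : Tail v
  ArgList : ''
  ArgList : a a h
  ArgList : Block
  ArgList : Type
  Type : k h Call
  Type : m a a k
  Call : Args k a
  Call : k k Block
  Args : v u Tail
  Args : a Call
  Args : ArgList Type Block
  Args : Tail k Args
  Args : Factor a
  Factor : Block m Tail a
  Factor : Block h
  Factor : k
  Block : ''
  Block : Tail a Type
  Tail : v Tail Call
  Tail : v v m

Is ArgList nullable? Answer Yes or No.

ArgList has an ''-production, so ArgList ⇒ ''.

Yes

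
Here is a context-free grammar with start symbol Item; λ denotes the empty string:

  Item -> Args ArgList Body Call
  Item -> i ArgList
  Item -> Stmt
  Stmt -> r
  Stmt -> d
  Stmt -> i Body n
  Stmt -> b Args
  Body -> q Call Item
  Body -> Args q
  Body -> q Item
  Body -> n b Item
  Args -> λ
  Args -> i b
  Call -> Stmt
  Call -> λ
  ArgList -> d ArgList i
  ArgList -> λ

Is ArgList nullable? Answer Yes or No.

ArgList has an λ-production, so ArgList ⇒ λ.

Yes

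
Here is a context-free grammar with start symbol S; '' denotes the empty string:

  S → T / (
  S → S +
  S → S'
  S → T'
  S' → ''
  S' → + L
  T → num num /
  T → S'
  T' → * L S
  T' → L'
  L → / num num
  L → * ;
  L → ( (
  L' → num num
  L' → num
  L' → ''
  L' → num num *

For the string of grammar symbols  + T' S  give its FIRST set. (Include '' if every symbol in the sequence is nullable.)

+ is a terminal; add {+} and stop.

{ + }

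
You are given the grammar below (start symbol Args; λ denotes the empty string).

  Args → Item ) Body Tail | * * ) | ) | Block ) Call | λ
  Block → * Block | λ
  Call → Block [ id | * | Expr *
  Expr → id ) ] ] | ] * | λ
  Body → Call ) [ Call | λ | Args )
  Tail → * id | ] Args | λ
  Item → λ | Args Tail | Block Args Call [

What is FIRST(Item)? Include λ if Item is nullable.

{ ), *, [, ], id, λ }

Item → λ contributes λ.
From Item → Args Tail: Args, Tail nullable, take FIRST(Args) ∪ FIRST(Tail) = { ), *, [, ], id }; also λ since the whole RHS is nullable.
From Item → Block Args Call [: Block, Args nullable, take FIRST(Block) ∪ FIRST(Args) ∪ FIRST(Call) = { ), *, [, ], id }.
Union: FIRST(Item) = { ), *, [, ], id, λ }.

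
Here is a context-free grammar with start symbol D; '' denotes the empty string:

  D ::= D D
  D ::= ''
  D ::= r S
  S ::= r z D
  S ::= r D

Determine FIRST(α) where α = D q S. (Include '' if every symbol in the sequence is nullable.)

{ q, r }

Add FIRST(D)\{''} = { r }; D is nullable, continue.
q is a terminal; add {q} and stop.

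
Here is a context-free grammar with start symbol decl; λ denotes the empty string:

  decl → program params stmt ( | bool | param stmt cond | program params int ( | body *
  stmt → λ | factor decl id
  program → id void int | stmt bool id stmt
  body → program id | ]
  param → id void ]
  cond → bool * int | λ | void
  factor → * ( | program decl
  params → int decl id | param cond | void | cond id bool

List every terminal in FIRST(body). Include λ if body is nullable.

{ *, ], bool, id }

From body → program id: add FIRST(program) = { *, bool, id }.
body → ] contributes {]}.
Union: FIRST(body) = { *, ], bool, id }.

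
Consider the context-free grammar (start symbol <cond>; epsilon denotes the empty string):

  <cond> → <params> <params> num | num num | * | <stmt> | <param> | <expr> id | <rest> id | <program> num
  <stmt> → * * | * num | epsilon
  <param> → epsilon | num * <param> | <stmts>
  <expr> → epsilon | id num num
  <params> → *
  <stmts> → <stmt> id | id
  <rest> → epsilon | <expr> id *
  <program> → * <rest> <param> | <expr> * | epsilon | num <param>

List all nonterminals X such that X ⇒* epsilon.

{ <cond>, <expr>, <param>, <program>, <rest>, <stmt> }

Directly nullable (have an epsilon-production): <stmt>, <param>, <expr>, <rest>, <program>.
<cond> → <stmt> with every symbol nullable, so <cond> is nullable.
No other nonterminal has a production whose RHS symbols are all nullable.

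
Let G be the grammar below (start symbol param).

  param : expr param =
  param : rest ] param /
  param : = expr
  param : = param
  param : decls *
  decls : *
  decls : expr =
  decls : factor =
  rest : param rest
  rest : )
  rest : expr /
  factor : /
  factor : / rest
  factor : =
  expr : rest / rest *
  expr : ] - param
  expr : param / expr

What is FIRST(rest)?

From rest : param rest: add FIRST(param) = { ), *, /, =, ] }.
rest : ) contributes {)}.
From rest : expr /: add FIRST(expr) = { ), *, /, =, ] }.
Union: FIRST(rest) = { ), *, /, =, ] }.

{ ), *, /, =, ] }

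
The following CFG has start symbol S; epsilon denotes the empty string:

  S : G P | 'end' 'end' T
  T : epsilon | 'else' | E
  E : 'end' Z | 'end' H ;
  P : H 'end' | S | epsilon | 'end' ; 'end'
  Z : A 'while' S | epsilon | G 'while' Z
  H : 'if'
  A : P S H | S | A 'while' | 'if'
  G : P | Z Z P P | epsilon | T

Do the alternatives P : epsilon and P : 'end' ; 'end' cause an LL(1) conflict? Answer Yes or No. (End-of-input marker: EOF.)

Yes

FIRST(epsilon) = { epsilon } and FIRST('end' ; 'end') = { 'end' }.
The first alternative is nullable and FOLLOW(P) = { EOF, 'else', 'end', 'if', 'while' } shares 'end' with FIRST of the second — conflict.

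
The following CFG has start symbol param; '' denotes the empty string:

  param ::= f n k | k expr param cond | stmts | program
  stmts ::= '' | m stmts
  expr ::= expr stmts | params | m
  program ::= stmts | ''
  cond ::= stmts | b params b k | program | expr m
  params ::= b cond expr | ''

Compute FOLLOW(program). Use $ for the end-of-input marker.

{ $, b, f, k, m }

In param ::= program: program is at the end, add FOLLOW(param) = { $, b, m }.
In cond ::= program: program is at the end, add FOLLOW(cond) = { $, b, f, k, m }.
Union: FOLLOW(program) = { $, b, f, k, m }.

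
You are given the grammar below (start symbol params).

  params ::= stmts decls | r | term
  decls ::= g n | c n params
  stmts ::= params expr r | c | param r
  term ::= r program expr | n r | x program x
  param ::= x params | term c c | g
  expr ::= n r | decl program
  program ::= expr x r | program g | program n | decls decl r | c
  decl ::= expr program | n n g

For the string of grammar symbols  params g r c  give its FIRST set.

{ c, g, n, r, x }

Add FIRST(params) = { c, g, n, r, x }; params is not nullable, stop.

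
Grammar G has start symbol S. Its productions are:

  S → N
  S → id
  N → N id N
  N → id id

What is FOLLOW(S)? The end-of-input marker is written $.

{ $ }

S is the start symbol, so $ ∈ FOLLOW(S).
Union: FOLLOW(S) = { $ }.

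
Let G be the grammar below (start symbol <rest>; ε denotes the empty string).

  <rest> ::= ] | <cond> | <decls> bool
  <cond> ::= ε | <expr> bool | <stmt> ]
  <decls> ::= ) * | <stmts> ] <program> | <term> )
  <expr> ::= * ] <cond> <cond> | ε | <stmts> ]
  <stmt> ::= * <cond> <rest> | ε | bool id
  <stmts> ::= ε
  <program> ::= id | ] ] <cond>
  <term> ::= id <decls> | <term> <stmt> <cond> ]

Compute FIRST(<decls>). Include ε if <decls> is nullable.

<decls> ::= ) * contributes {)}.
From <decls> ::= <stmts> ] <program>: <stmts> nullable, take FIRST(<stmts>) ∪ {]} = { ] }.
From <decls> ::= <term> ): add FIRST(<term>) = { id }.
Union: FIRST(<decls>) = { ), ], id }.

{ ), ], id }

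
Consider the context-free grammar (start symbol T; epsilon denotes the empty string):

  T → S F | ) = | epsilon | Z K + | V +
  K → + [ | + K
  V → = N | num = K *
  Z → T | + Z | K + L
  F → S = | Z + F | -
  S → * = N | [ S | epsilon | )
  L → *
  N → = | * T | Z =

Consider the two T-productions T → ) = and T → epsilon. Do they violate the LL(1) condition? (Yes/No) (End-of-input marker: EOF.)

Yes

FIRST() =) = { ) } and FIRST(epsilon) = { epsilon }.
The second alternative is nullable and FOLLOW(T) = { EOF, ), *, +, -, =, [, num } shares ) with FIRST of the first — conflict.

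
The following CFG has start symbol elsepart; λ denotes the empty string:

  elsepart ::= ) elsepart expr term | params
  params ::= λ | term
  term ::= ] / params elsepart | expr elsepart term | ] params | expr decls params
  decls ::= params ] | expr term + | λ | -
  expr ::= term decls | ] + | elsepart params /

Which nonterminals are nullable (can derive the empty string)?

Directly nullable (have an λ-production): params, decls.
elsepart ::= params with every symbol nullable, so elsepart is nullable.
No other nonterminal has a production whose RHS symbols are all nullable.

{ decls, elsepart, params }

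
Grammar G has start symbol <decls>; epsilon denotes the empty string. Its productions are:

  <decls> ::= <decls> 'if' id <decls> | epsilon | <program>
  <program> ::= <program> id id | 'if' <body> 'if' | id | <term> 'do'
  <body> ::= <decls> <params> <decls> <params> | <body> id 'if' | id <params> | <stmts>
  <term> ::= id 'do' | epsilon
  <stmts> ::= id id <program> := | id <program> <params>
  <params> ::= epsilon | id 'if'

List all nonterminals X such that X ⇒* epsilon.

Directly nullable (have an epsilon-production): <decls>, <term>, <params>.
<body> ::= <decls> <params> <decls> <params> with every symbol nullable, so <body> is nullable.
No other nonterminal has a production whose RHS symbols are all nullable.

{ <body>, <decls>, <params>, <term> }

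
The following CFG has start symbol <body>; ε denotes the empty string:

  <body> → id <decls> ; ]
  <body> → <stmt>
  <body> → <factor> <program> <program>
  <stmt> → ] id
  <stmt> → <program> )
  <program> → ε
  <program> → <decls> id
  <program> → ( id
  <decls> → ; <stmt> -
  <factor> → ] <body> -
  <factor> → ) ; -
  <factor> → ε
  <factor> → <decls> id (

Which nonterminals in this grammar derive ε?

{ <body>, <factor>, <program> }

Directly nullable (have an ε-production): <program>, <factor>.
<body> → <factor> <program> <program> with every symbol nullable, so <body> is nullable.
No other nonterminal has a production whose RHS symbols are all nullable.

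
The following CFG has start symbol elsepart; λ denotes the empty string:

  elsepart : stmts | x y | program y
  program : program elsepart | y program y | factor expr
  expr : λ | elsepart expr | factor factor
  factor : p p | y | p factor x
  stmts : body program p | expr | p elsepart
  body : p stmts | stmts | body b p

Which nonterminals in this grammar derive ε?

Directly nullable (have an λ-production): expr.
body : stmts with every symbol nullable, so body is nullable.
stmts : expr with every symbol nullable, so stmts is nullable.
elsepart : stmts with every symbol nullable, so elsepart is nullable.
No other nonterminal has a production whose RHS symbols are all nullable.

{ body, elsepart, expr, stmts }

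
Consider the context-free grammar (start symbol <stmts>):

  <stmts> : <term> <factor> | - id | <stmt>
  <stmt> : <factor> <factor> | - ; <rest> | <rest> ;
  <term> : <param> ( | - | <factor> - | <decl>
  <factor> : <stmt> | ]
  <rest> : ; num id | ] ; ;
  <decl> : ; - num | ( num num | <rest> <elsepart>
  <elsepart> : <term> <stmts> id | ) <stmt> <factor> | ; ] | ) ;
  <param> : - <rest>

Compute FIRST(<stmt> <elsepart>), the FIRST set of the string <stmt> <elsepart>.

Add FIRST(<stmt>) = { -, ;, ] }; <stmt> is not nullable, stop.

{ -, ;, ] }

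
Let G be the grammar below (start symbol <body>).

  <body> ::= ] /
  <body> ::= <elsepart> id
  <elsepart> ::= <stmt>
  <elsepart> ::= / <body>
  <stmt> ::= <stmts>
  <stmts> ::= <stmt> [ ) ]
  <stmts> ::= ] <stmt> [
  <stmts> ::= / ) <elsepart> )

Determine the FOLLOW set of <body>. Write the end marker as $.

<body> is the start symbol, so $ ∈ FOLLOW(<body>).
In <elsepart> ::= / <body>: <body> is at the end, add FOLLOW(<elsepart>) = { ), id }.
Union: FOLLOW(<body>) = { $, ), id }.

{ $, ), id }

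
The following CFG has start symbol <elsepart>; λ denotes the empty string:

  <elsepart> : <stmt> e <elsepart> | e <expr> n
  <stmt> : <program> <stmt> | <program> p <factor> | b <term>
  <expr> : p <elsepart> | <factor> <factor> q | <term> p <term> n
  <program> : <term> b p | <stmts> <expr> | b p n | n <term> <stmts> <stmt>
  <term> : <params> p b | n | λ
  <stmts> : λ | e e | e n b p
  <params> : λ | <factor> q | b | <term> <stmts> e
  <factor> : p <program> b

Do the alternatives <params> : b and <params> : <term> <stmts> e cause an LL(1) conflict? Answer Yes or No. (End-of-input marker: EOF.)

FIRST(b) = { b } and FIRST(<term> <stmts> e) = { b, e, n, p }.
Both contain b, so the two alternatives are not disjoint — LL(1) conflict.

Yes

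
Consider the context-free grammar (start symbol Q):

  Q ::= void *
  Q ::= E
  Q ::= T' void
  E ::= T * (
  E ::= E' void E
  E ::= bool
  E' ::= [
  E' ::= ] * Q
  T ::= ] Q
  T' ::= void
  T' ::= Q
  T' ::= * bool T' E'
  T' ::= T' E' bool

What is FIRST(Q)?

{ *, [, ], bool, void }

Q ::= void * contributes {void}.
From Q ::= E: add FIRST(E) = { [, ], bool }.
From Q ::= T' void: add FIRST(T') = { *, [, ], bool, void }.
Union: FIRST(Q) = { *, [, ], bool, void }.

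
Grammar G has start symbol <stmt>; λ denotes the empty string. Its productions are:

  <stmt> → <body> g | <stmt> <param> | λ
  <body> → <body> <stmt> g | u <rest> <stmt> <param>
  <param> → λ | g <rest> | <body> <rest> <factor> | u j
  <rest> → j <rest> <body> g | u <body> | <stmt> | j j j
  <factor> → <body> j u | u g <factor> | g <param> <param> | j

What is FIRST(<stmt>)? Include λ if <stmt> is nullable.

{ g, u, λ }

From <stmt> → <body> g: add FIRST(<body>) = { u }.
From <stmt> → <stmt> <param>: <stmt>, <param> nullable, take FIRST(<stmt>) ∪ FIRST(<param>) = { g, u }; also λ since the whole RHS is nullable.
<stmt> → λ contributes λ.
Union: FIRST(<stmt>) = { g, u, λ }.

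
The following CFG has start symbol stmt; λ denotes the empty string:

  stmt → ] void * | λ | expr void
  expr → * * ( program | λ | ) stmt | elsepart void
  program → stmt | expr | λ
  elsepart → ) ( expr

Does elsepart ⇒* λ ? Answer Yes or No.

No

Nullable nonterminals: expr, program, stmt.
No production of elsepart has an RHS whose symbols are all nullable, so elsepart is not nullable.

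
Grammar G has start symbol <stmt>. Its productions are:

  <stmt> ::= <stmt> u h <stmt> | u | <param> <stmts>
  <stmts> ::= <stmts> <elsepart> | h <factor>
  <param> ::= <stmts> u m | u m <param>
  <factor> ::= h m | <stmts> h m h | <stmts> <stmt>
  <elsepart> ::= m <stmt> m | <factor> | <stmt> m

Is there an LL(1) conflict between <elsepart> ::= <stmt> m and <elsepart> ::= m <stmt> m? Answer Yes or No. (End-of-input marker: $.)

FIRST(<stmt> m) = { h, u } and FIRST(m <stmt> m) = { m }.
The FIRST sets are disjoint and neither alternative is nullable — no conflict.

No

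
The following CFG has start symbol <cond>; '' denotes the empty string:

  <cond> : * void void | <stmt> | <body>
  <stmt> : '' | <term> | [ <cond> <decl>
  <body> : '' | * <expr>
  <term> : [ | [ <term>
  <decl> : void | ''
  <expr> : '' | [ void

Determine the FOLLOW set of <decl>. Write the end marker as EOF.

In <stmt> : [ <cond> <decl>: <decl> is at the end, add FOLLOW(<stmt>) = { EOF, void }.
Union: FOLLOW(<decl>) = { EOF, void }.

{ EOF, void }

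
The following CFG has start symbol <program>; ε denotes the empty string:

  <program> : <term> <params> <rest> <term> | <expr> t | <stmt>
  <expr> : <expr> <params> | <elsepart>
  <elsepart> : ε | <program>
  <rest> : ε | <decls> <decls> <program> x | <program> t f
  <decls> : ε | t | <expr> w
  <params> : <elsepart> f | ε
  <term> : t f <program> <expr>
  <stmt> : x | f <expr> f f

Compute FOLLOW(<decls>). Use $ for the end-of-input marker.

In <rest> : <decls> <decls> <program> x: add FIRST(<decls> <program> x) = { f, t, w, x }.
In <rest> : <decls> <decls> <program> x: add FIRST(<program> x) = { f, t, x }.
Union: FOLLOW(<decls>) = { f, t, w, x }.

{ f, t, w, x }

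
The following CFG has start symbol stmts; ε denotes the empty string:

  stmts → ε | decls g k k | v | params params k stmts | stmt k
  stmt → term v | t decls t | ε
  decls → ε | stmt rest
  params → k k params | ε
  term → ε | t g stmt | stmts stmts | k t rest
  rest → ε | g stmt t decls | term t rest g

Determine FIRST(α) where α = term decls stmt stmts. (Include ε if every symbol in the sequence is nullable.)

{ g, k, t, v, ε }

Add FIRST(term)\{ε} = { g, k, t, v }; term is nullable, continue.
Add FIRST(decls)\{ε} = { g, k, t, v }; decls is nullable, continue.
Add FIRST(stmt)\{ε} = { g, k, t, v }; stmt is nullable, continue.
Add FIRST(stmts)\{ε} = { g, k, t, v }; stmts is nullable, continue.
Every symbol is nullable, so include ε.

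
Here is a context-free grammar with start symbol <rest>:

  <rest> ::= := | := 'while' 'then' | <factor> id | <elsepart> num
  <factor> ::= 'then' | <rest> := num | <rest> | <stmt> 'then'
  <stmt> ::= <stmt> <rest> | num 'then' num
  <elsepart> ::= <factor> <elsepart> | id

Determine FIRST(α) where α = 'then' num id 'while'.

'then' is a terminal; add {'then'} and stop.

{ 'then' }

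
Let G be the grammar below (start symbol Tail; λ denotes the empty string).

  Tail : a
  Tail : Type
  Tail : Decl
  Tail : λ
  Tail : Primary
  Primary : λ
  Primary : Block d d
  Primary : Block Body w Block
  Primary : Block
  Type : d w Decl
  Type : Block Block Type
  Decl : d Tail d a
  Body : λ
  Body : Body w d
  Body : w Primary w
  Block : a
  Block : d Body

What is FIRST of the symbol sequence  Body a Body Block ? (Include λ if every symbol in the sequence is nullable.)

Add FIRST(Body)\{λ} = { w }; Body is nullable, continue.
a is a terminal; add {a} and stop.

{ a, w }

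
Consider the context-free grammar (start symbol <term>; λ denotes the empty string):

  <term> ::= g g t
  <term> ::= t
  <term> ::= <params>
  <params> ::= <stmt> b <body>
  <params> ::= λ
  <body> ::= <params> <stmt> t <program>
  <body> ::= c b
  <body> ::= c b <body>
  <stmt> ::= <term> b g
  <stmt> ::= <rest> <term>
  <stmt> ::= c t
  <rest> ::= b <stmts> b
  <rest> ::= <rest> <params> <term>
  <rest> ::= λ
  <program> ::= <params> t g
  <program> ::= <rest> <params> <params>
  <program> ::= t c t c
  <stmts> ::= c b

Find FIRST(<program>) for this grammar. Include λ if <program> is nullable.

From <program> ::= <params> t g: <params> nullable, take FIRST(<params>) ∪ {t} = { b, c, g, t }.
From <program> ::= <rest> <params> <params>: <rest>, <params>, <params> nullable, take FIRST(<rest>) ∪ FIRST(<params>) ∪ FIRST(<params>) = { b, c, g, t }; also λ since the whole RHS is nullable.
<program> ::= t c t c contributes {t}.
Union: FIRST(<program>) = { b, c, g, t, λ }.

{ b, c, g, t, λ }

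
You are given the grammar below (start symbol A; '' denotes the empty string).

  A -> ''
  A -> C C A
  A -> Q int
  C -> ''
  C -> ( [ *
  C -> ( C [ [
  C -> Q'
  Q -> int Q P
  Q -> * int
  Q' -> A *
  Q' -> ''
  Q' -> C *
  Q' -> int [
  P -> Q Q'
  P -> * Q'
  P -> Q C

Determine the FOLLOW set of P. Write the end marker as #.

In Q -> int Q P: P is at the end, add FOLLOW(Q) = { (, *, int }.
Union: FOLLOW(P) = { (, *, int }.

{ (, *, int }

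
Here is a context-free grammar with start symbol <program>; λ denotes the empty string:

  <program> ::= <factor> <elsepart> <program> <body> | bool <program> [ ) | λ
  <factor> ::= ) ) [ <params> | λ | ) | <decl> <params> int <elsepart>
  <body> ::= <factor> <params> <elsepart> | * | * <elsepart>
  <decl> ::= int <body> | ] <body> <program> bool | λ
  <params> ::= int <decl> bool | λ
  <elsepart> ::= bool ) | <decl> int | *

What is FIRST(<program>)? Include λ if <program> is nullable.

From <program> ::= <factor> <elsepart> <program> <body>: <factor> nullable, take FIRST(<factor>) ∪ FIRST(<elsepart>) = { ), *, ], bool, int }.
<program> ::= bool <program> [ ) contributes {bool}.
<program> ::= λ contributes λ.
Union: FIRST(<program>) = { ), *, ], bool, int, λ }.

{ ), *, ], bool, int, λ }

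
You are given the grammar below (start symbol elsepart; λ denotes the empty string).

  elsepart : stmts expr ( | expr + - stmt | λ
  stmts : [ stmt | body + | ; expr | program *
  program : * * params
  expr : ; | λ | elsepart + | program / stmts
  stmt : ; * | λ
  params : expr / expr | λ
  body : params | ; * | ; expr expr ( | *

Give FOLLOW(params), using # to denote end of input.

{ *, +, / }

In program : * * params: params is at the end, add FOLLOW(program) = { *, / }.
In body : params: params is at the end, add FOLLOW(body) = { + }.
Union: FOLLOW(params) = { *, +, / }.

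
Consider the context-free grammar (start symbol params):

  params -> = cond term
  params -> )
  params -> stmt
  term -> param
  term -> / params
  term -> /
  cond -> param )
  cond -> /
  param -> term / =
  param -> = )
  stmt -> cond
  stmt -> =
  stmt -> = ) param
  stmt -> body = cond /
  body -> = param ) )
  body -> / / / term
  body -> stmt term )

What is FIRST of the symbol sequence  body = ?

Add FIRST(body) = { /, = }; body is not nullable, stop.

{ /, = }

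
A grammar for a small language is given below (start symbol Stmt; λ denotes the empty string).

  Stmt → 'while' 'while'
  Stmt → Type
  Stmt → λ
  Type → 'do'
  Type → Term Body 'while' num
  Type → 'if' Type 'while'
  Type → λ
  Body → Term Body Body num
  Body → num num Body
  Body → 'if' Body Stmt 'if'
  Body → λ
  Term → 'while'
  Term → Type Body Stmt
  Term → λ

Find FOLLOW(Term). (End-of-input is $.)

{ 'do', 'if', 'while', num }

In Type → Term Body 'while' num: add FIRST(Body 'while' num) = { 'do', 'if', 'while', num }.
In Body → Term Body Body num: add FIRST(Body Body num) = { 'do', 'if', 'while', num }.
Union: FOLLOW(Term) = { 'do', 'if', 'while', num }.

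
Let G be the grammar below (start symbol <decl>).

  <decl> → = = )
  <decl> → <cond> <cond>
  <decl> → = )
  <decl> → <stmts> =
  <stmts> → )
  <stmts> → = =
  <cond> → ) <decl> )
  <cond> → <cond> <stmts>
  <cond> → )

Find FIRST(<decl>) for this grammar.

<decl> → = = ) contributes {=}.
From <decl> → <cond> <cond>: add FIRST(<cond>) = { ) }.
<decl> → = ) contributes {=}.
From <decl> → <stmts> =: add FIRST(<stmts>) = { ), = }.
Union: FIRST(<decl>) = { ), = }.

{ ), = }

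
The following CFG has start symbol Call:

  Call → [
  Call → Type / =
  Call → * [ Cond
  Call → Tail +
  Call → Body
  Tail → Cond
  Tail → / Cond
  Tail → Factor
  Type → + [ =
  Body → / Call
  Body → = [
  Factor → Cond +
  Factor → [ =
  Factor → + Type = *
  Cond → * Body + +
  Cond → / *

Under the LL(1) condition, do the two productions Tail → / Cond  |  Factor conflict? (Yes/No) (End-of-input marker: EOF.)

FIRST(/ Cond) = { / } and FIRST(Factor) = { *, +, /, [ }.
Both contain /, so the two alternatives are not disjoint — LL(1) conflict.

Yes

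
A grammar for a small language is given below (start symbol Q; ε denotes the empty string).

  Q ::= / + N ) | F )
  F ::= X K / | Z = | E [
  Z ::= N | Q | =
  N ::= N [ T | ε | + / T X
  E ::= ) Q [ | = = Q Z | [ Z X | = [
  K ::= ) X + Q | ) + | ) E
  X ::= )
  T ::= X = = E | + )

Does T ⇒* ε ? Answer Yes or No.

Nullable nonterminals: N, Z.
No production of T has an RHS whose symbols are all nullable, so T is not nullable.

No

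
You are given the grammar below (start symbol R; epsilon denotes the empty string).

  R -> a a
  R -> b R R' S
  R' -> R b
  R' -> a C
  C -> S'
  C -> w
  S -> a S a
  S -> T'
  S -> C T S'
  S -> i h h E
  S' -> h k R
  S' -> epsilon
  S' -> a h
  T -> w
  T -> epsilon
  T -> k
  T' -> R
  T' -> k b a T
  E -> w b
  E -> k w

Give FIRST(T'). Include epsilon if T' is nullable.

{ a, b, k }

From T' -> R: add FIRST(R) = { a, b }.
T' -> k b a T contributes {k}.
Union: FIRST(T') = { a, b, k }.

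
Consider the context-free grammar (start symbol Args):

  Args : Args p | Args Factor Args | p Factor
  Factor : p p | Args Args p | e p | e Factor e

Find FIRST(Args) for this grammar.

{ p }

From Args : Args p: add FIRST(Args) = { p }.
From Args : Args Factor Args: add FIRST(Args) = { p }.
Args : p Factor contributes {p}.
Union: FIRST(Args) = { p }.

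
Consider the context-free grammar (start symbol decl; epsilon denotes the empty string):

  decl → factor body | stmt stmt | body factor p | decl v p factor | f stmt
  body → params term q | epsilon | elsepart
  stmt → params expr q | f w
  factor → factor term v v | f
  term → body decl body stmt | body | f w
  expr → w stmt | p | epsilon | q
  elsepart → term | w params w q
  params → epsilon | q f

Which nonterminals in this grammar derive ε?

{ body, elsepart, expr, params, term }

Directly nullable (have an epsilon-production): body, expr, params.
term → body with every symbol nullable, so term is nullable.
elsepart → term with every symbol nullable, so elsepart is nullable.
No other nonterminal has a production whose RHS symbols are all nullable.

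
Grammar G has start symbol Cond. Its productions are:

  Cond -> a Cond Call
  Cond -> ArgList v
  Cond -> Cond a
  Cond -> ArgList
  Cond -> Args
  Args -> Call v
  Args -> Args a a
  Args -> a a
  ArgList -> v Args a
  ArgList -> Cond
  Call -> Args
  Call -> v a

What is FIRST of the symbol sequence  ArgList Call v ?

Add FIRST(ArgList) = { a, v }; ArgList is not nullable, stop.

{ a, v }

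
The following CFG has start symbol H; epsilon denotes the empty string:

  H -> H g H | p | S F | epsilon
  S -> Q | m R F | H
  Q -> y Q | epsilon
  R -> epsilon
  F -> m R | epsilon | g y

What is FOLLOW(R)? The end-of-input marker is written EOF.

{ EOF, g, m }

In S -> m R F: add FIRST(F)\{epsilon} = { g, m }.
  Since F is nullable, also add FOLLOW(S) = { EOF, g, m }.
In F -> m R: R is at the end, add FOLLOW(F) = { EOF, g, m }.
Union: FOLLOW(R) = { EOF, g, m }.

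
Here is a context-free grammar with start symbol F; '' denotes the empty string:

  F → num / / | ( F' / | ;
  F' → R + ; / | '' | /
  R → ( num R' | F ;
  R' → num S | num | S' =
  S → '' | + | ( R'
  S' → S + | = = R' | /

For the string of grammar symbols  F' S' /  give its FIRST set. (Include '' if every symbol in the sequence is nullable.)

{ (, +, /, ;, =, num }

Add FIRST(F')\{''} = { (, /, ;, num }; F' is nullable, continue.
Add FIRST(S') = { (, +, /, = }; S' is not nullable, stop.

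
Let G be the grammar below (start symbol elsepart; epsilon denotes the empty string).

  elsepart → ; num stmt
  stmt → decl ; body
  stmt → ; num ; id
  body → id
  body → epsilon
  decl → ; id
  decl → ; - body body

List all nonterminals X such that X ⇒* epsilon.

Directly nullable (have an epsilon-production): body.
No other nonterminal has a production whose RHS symbols are all nullable.

{ body }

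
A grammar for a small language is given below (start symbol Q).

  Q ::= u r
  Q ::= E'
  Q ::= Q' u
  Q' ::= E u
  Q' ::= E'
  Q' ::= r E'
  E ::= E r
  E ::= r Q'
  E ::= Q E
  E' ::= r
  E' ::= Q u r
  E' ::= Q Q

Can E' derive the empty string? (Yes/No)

No nonterminal in this grammar is nullable.
No production of E' has an RHS whose symbols are all nullable, so E' is not nullable.

No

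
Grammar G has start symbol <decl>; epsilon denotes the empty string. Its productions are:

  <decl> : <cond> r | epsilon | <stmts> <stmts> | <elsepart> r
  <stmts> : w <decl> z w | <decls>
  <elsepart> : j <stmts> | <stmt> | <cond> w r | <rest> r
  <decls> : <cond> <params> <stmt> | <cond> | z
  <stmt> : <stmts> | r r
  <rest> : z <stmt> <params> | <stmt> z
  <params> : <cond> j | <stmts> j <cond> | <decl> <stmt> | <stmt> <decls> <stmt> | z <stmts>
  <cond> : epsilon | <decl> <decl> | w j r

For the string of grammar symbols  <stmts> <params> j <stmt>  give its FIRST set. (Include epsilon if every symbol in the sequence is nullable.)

{ j, r, w, z }

Add FIRST(<stmts>)\{epsilon} = { j, r, w, z }; <stmts> is nullable, continue.
Add FIRST(<params>)\{epsilon} = { j, r, w, z }; <params> is nullable, continue.
j is a terminal; add {j} and stop.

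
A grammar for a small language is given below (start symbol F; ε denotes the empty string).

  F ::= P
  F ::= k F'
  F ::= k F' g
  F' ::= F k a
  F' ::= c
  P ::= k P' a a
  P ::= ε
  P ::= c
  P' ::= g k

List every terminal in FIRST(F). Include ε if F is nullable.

From F ::= P: add FIRST(P) = { c, k, ε } (including ε since P is nullable).
F ::= k F' contributes {k}.
F ::= k F' g contributes {k}.
Union: FIRST(F) = { c, k, ε }.

{ c, k, ε }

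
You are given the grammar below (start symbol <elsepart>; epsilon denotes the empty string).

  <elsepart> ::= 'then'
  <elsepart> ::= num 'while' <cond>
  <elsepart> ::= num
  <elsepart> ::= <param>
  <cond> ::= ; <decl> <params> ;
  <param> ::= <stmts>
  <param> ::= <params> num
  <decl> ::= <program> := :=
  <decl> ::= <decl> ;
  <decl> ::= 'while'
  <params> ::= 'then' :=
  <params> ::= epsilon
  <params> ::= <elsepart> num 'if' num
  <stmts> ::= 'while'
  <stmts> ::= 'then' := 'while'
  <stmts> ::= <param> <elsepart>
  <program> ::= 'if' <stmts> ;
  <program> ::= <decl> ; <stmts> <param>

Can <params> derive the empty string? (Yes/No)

<params> has an epsilon-production, so <params> ⇒ epsilon.

Yes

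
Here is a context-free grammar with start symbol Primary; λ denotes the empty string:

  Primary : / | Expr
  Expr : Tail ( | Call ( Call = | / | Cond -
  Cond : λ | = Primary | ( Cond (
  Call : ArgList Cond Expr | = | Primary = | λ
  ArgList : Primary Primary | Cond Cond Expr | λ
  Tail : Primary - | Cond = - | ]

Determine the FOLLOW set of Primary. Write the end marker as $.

{ $, (, -, /, =, ] }

Primary is the start symbol, so $ ∈ FOLLOW(Primary).
In Cond : = Primary: Primary is at the end, add FOLLOW(Cond) = { (, -, /, =, ] }.
In Call : Primary =: add FIRST(=) = { = }.
In ArgList : Primary Primary: add FIRST(Primary) = { (, -, /, =, ] }.
In ArgList : Primary Primary: Primary is at the end, add FOLLOW(ArgList) = { (, -, /, =, ] }.
In Tail : Primary -: add FIRST(-) = { - }.
Union: FOLLOW(Primary) = { $, (, -, /, =, ] }.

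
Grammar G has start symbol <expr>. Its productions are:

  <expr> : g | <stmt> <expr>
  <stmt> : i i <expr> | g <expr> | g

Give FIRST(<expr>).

{ g, i }

<expr> : g contributes {g}.
From <expr> : <stmt> <expr>: add FIRST(<stmt>) = { g, i }.
Union: FIRST(<expr>) = { g, i }.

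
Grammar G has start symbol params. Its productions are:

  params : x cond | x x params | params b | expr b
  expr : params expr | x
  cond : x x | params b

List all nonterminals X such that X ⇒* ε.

{ } (none)

No nonterminal has an empty production or an RHS whose symbols are all nullable.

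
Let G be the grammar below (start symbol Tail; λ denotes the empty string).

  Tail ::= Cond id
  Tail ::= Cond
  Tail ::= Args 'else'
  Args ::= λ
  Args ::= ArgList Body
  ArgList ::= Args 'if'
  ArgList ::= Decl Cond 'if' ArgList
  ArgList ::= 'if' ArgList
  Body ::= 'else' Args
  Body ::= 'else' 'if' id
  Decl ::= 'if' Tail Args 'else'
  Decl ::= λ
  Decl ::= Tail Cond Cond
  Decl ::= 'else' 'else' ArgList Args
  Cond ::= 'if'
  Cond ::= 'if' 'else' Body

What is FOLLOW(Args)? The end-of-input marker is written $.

{ $, 'else', 'if', id }

In Tail ::= Args 'else': add FIRST('else') = { 'else' }.
In ArgList ::= Args 'if': add FIRST('if') = { 'if' }.
In Body ::= 'else' Args: Args is at the end, add FOLLOW(Body) = { $, 'else', 'if', id }.
In Decl ::= 'if' Tail Args 'else': add FIRST('else') = { 'else' }.
In Decl ::= 'else' 'else' ArgList Args: Args is at the end, add FOLLOW(Decl) = { 'if' }.
Union: FOLLOW(Args) = { $, 'else', 'if', id }.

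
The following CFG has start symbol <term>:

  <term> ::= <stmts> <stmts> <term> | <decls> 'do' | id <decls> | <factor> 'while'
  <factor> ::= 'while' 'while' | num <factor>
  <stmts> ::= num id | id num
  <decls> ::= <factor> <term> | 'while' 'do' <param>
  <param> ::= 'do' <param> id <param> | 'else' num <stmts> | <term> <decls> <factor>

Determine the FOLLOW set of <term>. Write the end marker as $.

{ $, 'do', 'while', num }

<term> is the start symbol, so $ ∈ FOLLOW(<term>).
In <term> ::= <stmts> <stmts> <term>: <term> is at the end, add FOLLOW(<term>) = { $, 'do', 'while', num }.
In <decls> ::= <factor> <term>: <term> is at the end, add FOLLOW(<decls>) = { $, 'do', 'while', num }.
In <param> ::= <term> <decls> <factor>: add FIRST(<decls> <factor>) = { 'while', num }.
Union: FOLLOW(<term>) = { $, 'do', 'while', num }.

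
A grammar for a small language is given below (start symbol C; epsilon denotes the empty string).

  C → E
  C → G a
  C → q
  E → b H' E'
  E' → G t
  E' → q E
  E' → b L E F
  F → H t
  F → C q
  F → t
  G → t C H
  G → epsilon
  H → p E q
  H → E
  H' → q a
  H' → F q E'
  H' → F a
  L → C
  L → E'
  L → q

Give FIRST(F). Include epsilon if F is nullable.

{ a, b, p, q, t }

From F → H t: add FIRST(H) = { b, p }.
From F → C q: add FIRST(C) = { a, b, q, t }.
F → t contributes {t}.
Union: FIRST(F) = { a, b, p, q, t }.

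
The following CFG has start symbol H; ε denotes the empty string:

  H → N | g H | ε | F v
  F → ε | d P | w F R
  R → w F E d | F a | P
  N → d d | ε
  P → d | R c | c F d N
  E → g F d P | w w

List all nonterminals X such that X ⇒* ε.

{ F, H, N }

Directly nullable (have an ε-production): H, F, N.
No other nonterminal has a production whose RHS symbols are all nullable.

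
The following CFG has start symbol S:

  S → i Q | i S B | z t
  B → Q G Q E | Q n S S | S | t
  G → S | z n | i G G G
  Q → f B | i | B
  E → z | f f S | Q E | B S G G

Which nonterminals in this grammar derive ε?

{ } (none)

No nonterminal has an empty production or an RHS whose symbols are all nullable.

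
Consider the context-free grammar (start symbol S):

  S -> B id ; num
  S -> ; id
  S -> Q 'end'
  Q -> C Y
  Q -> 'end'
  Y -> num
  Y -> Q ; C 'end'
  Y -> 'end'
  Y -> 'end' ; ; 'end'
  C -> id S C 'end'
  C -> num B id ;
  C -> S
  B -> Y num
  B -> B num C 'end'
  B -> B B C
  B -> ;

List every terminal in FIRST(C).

C -> id S C 'end' contributes {id}.
C -> num B id ; contributes {num}.
From C -> S: add FIRST(S) = { 'end', ;, id, num }.
Union: FIRST(C) = { 'end', ;, id, num }.

{ 'end', ;, id, num }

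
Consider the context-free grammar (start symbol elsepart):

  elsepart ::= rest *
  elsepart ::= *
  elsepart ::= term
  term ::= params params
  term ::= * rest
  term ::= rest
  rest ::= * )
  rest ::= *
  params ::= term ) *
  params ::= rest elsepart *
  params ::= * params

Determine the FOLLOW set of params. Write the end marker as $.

{ $, ), * }

In term ::= params params: add FIRST(params) = { * }.
In term ::= params params: params is at the end, add FOLLOW(term) = { $, ), * }.
In params ::= * params: params is at the end, add FOLLOW(params) = { $, ), * }.
Union: FOLLOW(params) = { $, ), * }.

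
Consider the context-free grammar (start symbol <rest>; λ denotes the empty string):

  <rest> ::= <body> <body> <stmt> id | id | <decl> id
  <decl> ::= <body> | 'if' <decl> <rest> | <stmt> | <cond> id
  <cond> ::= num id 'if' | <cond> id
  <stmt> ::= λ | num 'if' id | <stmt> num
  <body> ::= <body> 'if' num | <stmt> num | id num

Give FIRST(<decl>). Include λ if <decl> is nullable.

From <decl> ::= <body>: add FIRST(<body>) = { id, num }.
<decl> ::= 'if' <decl> <rest> contributes {'if'}.
From <decl> ::= <stmt>: add FIRST(<stmt>) = { num, λ } (including λ since <stmt> is nullable).
From <decl> ::= <cond> id: add FIRST(<cond>) = { num }.
Union: FIRST(<decl>) = { 'if', id, num, λ }.

{ 'if', id, num, λ }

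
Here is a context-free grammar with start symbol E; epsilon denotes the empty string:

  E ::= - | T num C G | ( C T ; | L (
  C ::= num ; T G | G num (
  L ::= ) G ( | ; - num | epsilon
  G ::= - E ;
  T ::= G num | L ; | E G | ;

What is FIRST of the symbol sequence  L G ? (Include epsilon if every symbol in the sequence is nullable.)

Add FIRST(L)\{epsilon} = { ), ; }; L is nullable, continue.
Add FIRST(G) = { - }; G is not nullable, stop.

{ ), -, ; }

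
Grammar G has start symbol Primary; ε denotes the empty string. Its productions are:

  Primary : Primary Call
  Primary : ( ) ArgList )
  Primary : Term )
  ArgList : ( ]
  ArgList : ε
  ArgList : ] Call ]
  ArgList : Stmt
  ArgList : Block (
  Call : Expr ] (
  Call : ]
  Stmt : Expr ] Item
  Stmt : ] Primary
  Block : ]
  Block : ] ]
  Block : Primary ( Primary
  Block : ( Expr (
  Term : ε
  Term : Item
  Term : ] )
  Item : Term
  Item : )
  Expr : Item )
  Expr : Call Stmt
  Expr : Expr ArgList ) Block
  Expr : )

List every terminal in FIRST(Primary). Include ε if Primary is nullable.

{ (, ), ] }

From Primary : Primary Call: add FIRST(Primary) = { (, ), ] }.
Primary : ( ) ArgList ) contributes {(}.
From Primary : Term ): Term nullable, take FIRST(Term) ∪ {)} = { ), ] }.
Union: FIRST(Primary) = { (, ), ] }.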